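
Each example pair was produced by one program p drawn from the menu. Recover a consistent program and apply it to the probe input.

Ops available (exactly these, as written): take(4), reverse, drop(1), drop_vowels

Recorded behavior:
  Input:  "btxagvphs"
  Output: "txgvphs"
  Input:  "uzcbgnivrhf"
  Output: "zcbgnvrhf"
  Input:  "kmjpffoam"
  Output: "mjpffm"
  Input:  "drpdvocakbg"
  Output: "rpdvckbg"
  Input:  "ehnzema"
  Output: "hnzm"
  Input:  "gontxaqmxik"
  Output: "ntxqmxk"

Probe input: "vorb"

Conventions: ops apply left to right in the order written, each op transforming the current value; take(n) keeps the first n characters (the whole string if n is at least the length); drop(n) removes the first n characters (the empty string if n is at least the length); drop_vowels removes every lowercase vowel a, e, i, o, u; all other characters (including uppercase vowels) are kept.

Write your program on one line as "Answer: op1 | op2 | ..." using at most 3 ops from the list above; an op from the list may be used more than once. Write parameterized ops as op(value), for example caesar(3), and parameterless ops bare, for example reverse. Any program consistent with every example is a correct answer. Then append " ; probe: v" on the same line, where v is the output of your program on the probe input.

drop(1) | drop_vowels ; probe: "rb"

Check, running the answer program on each example:
  "btxagvphs" -> "txagvphs" -> "txgvphs"
  "uzcbgnivrhf" -> "zcbgnivrhf" -> "zcbgnvrhf"
  "kmjpffoam" -> "mjpffoam" -> "mjpffm"
  "drpdvocakbg" -> "rpdvocakbg" -> "rpdvckbg"
  "ehnzema" -> "hnzema" -> "hnzm"
  "gontxaqmxik" -> "ontxaqmxik" -> "ntxqmxk"
  probe: "vorb" -> "orb" -> "rb"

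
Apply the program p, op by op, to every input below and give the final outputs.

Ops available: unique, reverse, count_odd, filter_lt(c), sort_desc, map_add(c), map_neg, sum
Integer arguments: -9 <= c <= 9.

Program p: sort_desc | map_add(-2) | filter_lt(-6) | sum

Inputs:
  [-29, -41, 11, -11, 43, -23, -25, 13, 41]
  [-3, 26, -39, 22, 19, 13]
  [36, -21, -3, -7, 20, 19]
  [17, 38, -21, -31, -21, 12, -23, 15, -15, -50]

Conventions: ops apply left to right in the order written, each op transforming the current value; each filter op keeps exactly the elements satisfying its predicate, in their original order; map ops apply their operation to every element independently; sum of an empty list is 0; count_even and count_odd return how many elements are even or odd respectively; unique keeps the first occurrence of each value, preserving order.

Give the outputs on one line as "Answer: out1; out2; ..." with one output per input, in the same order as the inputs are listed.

-139; -41; -32; -173

Execution, op by op:
  [-29, -41, 11, -11, 43, -23, -25, 13, 41] -> [43, 41, 13, 11, -11, -23, -25, -29, -41] -> [41, 39, 11, 9, -13, -25, -27, -31, -43] -> [-13, -25, -27, -31, -43] -> -139
  [-3, 26, -39, 22, 19, 13] -> [26, 22, 19, 13, -3, -39] -> [24, 20, 17, 11, -5, -41] -> [-41] -> -41
  [36, -21, -3, -7, 20, 19] -> [36, 20, 19, -3, -7, -21] -> [34, 18, 17, -5, -9, -23] -> [-9, -23] -> -32
  [17, 38, -21, -31, -21, 12, -23, 15, -15, -50] -> [38, 17, 15, 12, -15, -21, -21, -23, -31, -50] -> [36, 15, 13, 10, -17, -23, -23, -25, -33, -52] -> [-17, -23, -23, -25, -33, -52] -> -173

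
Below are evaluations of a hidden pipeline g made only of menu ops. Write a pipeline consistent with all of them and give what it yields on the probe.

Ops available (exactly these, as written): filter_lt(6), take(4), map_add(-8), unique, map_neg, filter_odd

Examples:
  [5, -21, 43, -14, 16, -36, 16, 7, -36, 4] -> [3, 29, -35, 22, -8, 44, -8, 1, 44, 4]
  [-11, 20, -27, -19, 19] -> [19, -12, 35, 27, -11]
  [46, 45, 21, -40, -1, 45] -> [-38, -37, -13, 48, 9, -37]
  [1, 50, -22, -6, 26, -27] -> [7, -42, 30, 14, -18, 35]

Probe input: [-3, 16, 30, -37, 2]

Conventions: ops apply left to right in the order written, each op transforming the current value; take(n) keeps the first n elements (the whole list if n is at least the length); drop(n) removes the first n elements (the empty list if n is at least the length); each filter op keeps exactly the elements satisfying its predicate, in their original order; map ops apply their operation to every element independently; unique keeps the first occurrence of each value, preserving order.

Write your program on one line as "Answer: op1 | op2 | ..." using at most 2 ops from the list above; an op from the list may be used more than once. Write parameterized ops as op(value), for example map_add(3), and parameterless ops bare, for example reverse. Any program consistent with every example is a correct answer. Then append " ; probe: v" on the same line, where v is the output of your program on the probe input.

map_add(-8) | map_neg ; probe: [11, -8, -22, 45, 6]

Check, running the answer program on each example:
  [5, -21, 43, -14, 16, -36, 16, 7, -36, 4] -> [-3, -29, 35, -22, 8, -44, 8, -1, -44, -4] -> [3, 29, -35, 22, -8, 44, -8, 1, 44, 4]
  [-11, 20, -27, -19, 19] -> [-19, 12, -35, -27, 11] -> [19, -12, 35, 27, -11]
  [46, 45, 21, -40, -1, 45] -> [38, 37, 13, -48, -9, 37] -> [-38, -37, -13, 48, 9, -37]
  [1, 50, -22, -6, 26, -27] -> [-7, 42, -30, -14, 18, -35] -> [7, -42, 30, 14, -18, 35]
  probe: [-3, 16, 30, -37, 2] -> [-11, 8, 22, -45, -6] -> [11, -8, -22, 45, 6]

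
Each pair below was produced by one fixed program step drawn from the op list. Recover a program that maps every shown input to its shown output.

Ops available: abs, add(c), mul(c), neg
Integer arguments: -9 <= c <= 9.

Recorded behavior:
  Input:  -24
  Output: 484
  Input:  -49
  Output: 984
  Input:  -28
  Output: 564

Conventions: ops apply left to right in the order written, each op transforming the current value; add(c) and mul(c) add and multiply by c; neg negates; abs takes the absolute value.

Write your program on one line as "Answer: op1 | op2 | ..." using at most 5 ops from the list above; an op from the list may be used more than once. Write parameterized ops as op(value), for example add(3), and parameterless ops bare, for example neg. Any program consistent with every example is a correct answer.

neg | mul(5) | add(1) | mul(4)

Check, running the answer program on each example:
  -24 -> 24 -> 120 -> 121 -> 484
  -49 -> 49 -> 245 -> 246 -> 984
  -28 -> 28 -> 140 -> 141 -> 564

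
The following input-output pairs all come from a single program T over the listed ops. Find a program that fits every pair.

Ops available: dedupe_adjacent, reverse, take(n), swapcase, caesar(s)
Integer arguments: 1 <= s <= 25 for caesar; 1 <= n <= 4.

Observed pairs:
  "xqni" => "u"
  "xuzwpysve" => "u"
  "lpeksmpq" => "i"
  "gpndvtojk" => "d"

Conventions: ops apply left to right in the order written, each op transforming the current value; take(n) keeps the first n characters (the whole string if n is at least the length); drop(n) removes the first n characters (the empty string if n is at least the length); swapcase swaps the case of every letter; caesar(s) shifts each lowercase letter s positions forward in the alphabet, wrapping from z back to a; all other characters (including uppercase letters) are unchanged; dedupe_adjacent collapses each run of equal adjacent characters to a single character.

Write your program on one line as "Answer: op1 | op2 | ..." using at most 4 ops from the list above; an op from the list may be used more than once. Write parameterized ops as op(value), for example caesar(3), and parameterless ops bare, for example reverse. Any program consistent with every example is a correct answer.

take(3) | caesar(23) | take(1)

Check, running the answer program on each example:
  "xqni" -> "xqn" -> "unk" -> "u"
  "xuzwpysve" -> "xuz" -> "urw" -> "u"
  "lpeksmpq" -> "lpe" -> "imb" -> "i"
  "gpndvtojk" -> "gpn" -> "dmk" -> "d"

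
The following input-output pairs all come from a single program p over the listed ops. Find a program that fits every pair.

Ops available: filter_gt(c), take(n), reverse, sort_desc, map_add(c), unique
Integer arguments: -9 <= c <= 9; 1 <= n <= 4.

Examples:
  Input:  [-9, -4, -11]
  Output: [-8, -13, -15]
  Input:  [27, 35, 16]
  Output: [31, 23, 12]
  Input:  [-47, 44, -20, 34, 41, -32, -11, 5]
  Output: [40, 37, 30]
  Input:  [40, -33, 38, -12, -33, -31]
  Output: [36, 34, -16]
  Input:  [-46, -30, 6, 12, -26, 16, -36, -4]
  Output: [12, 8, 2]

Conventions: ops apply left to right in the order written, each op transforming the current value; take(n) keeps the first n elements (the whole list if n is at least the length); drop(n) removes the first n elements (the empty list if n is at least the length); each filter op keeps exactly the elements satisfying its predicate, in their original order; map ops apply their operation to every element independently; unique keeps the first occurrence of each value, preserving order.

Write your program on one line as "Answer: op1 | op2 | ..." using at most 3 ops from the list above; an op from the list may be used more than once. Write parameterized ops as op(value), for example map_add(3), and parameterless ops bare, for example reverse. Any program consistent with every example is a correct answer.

sort_desc | map_add(-4) | take(3)

Check, running the answer program on each example:
  [-9, -4, -11] -> [-4, -9, -11] -> [-8, -13, -15] -> [-8, -13, -15]
  [27, 35, 16] -> [35, 27, 16] -> [31, 23, 12] -> [31, 23, 12]
  [-47, 44, -20, 34, 41, -32, -11, 5] -> [44, 41, 34, 5, -11, -20, -32, -47] -> [40, 37, 30, 1, -15, -24, -36, -51] -> [40, 37, 30]
  [40, -33, 38, -12, -33, -31] -> [40, 38, -12, -31, -33, -33] -> [36, 34, -16, -35, -37, -37] -> [36, 34, -16]
  [-46, -30, 6, 12, -26, 16, -36, -4] -> [16, 12, 6, -4, -26, -30, -36, -46] -> [12, 8, 2, -8, -30, -34, -40, -50] -> [12, 8, 2]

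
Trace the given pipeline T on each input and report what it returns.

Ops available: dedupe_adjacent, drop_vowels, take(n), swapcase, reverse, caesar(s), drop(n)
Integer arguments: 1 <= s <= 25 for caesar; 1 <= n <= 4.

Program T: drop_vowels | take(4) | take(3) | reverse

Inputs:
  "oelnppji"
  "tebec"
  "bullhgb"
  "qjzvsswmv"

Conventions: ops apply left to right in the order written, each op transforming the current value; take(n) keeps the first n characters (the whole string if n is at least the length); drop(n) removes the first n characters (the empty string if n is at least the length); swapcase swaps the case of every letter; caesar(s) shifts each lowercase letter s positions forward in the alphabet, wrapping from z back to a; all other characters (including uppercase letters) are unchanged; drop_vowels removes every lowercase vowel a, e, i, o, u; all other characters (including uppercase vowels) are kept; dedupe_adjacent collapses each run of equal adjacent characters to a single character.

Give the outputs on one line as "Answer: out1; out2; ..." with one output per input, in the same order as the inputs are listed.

Execution, op by op:
  "oelnppji" -> "lnppj" -> "lnpp" -> "lnp" -> "pnl"
  "tebec" -> "tbc" -> "tbc" -> "tbc" -> "cbt"
  "bullhgb" -> "bllhgb" -> "bllh" -> "bll" -> "llb"
  "qjzvsswmv" -> "qjzvsswmv" -> "qjzv" -> "qjz" -> "zjq"

"pnl"; "cbt"; "llb"; "zjq"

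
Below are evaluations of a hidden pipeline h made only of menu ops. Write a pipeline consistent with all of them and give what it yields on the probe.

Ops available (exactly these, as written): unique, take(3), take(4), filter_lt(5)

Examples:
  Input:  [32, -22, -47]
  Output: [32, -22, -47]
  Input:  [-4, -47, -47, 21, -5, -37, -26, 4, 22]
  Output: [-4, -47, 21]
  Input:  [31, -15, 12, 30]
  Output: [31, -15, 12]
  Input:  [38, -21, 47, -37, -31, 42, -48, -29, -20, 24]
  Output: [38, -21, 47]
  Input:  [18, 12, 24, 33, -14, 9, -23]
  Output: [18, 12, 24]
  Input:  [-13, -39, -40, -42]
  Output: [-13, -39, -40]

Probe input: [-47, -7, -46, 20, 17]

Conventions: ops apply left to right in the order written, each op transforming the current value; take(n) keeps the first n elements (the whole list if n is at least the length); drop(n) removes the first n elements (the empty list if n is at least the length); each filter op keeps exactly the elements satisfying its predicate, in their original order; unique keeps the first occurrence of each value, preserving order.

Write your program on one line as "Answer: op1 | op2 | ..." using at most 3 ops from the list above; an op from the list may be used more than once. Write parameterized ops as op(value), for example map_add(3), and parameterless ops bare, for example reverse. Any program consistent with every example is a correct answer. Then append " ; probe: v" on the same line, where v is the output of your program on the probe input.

unique | take(3) ; probe: [-47, -7, -46]

Check, running the answer program on each example:
  [32, -22, -47] -> [32, -22, -47] -> [32, -22, -47]
  [-4, -47, -47, 21, -5, -37, -26, 4, 22] -> [-4, -47, 21, -5, -37, -26, 4, 22] -> [-4, -47, 21]
  [31, -15, 12, 30] -> [31, -15, 12, 30] -> [31, -15, 12]
  [38, -21, 47, -37, -31, 42, -48, -29, -20, 24] -> [38, -21, 47, -37, -31, 42, -48, -29, -20, 24] -> [38, -21, 47]
  [18, 12, 24, 33, -14, 9, -23] -> [18, 12, 24, 33, -14, 9, -23] -> [18, 12, 24]
  [-13, -39, -40, -42] -> [-13, -39, -40, -42] -> [-13, -39, -40]
  probe: [-47, -7, -46, 20, 17] -> [-47, -7, -46, 20, 17] -> [-47, -7, -46]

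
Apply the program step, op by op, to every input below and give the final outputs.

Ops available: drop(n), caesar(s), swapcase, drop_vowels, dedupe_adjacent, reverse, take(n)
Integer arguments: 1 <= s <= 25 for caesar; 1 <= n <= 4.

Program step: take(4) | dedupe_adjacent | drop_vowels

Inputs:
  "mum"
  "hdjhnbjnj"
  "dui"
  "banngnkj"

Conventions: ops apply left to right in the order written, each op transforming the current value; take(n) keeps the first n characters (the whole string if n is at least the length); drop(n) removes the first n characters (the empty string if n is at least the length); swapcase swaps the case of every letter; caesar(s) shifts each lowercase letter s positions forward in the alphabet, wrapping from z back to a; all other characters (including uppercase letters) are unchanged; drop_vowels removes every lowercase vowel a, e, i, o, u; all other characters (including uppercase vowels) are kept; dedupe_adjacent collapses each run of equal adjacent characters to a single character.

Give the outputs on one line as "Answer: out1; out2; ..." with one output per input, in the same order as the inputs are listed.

Execution, op by op:
  "mum" -> "mum" -> "mum" -> "mm"
  "hdjhnbjnj" -> "hdjh" -> "hdjh" -> "hdjh"
  "dui" -> "dui" -> "dui" -> "d"
  "banngnkj" -> "bann" -> "ban" -> "bn"

"mm"; "hdjh"; "d"; "bn"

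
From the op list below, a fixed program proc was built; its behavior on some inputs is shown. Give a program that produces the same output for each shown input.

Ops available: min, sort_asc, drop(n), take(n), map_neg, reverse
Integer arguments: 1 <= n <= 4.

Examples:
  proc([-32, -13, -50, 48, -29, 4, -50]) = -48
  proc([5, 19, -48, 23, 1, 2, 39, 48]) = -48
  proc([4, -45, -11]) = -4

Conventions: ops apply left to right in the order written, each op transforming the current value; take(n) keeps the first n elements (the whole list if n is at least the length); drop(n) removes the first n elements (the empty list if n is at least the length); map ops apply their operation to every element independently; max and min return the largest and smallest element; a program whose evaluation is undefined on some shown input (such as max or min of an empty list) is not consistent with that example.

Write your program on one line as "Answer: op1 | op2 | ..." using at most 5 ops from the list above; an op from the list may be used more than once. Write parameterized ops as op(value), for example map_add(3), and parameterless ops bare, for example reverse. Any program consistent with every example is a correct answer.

sort_asc | map_neg | sort_asc | min

Check, running the answer program on each example:
  [-32, -13, -50, 48, -29, 4, -50] -> [-50, -50, -32, -29, -13, 4, 48] -> [50, 50, 32, 29, 13, -4, -48] -> [-48, -4, 13, 29, 32, 50, 50] -> -48
  [5, 19, -48, 23, 1, 2, 39, 48] -> [-48, 1, 2, 5, 19, 23, 39, 48] -> [48, -1, -2, -5, -19, -23, -39, -48] -> [-48, -39, -23, -19, -5, -2, -1, 48] -> -48
  [4, -45, -11] -> [-45, -11, 4] -> [45, 11, -4] -> [-4, 11, 45] -> -4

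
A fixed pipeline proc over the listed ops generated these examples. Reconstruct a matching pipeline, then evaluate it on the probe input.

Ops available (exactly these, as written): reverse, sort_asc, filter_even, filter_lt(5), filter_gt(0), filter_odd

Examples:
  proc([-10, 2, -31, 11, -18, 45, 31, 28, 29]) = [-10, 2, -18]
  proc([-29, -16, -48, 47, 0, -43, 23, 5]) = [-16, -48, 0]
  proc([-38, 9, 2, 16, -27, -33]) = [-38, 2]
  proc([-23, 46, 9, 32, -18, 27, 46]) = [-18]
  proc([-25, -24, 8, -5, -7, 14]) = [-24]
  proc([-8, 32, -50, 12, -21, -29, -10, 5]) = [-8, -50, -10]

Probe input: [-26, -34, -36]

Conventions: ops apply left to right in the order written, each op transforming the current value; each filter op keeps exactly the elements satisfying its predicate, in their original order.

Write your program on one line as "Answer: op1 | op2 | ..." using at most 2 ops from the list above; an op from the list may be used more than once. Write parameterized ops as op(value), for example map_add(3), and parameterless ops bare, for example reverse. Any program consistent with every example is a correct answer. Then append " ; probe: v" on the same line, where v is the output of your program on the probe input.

filter_lt(5) | filter_even ; probe: [-26, -34, -36]

Check, running the answer program on each example:
  [-10, 2, -31, 11, -18, 45, 31, 28, 29] -> [-10, 2, -31, -18] -> [-10, 2, -18]
  [-29, -16, -48, 47, 0, -43, 23, 5] -> [-29, -16, -48, 0, -43] -> [-16, -48, 0]
  [-38, 9, 2, 16, -27, -33] -> [-38, 2, -27, -33] -> [-38, 2]
  [-23, 46, 9, 32, -18, 27, 46] -> [-23, -18] -> [-18]
  [-25, -24, 8, -5, -7, 14] -> [-25, -24, -5, -7] -> [-24]
  [-8, 32, -50, 12, -21, -29, -10, 5] -> [-8, -50, -21, -29, -10] -> [-8, -50, -10]
  probe: [-26, -34, -36] -> [-26, -34, -36] -> [-26, -34, -36]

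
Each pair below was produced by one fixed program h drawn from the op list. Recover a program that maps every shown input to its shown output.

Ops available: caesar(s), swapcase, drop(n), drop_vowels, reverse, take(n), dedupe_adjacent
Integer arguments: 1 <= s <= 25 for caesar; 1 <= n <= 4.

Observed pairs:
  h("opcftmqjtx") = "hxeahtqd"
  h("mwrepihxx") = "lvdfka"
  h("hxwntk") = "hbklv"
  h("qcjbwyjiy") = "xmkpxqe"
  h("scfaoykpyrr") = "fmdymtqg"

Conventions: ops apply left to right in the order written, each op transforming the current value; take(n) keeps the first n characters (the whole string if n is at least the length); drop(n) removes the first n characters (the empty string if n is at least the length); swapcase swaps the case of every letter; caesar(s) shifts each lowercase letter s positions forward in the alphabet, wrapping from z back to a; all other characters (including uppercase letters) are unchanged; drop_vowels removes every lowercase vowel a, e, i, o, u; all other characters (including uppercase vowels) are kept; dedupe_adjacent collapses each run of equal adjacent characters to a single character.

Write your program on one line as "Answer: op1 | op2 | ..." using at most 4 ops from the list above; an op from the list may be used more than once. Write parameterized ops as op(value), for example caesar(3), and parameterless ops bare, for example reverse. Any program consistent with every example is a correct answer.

reverse | drop(1) | drop_vowels | caesar(14)

Check, running the answer program on each example:
  "opcftmqjtx" -> "xtjqmtfcpo" -> "tjqmtfcpo" -> "tjqmtfcp" -> "hxeahtqd"
  "mwrepihxx" -> "xxhiperwm" -> "xhiperwm" -> "xhprwm" -> "lvdfka"
  "hxwntk" -> "ktnwxh" -> "tnwxh" -> "tnwxh" -> "hbklv"
  "qcjbwyjiy" -> "yijywbjcq" -> "ijywbjcq" -> "jywbjcq" -> "xmkpxqe"
  "scfaoykpyrr" -> "rrypkyoafcs" -> "rypkyoafcs" -> "rypkyfcs" -> "fmdymtqg"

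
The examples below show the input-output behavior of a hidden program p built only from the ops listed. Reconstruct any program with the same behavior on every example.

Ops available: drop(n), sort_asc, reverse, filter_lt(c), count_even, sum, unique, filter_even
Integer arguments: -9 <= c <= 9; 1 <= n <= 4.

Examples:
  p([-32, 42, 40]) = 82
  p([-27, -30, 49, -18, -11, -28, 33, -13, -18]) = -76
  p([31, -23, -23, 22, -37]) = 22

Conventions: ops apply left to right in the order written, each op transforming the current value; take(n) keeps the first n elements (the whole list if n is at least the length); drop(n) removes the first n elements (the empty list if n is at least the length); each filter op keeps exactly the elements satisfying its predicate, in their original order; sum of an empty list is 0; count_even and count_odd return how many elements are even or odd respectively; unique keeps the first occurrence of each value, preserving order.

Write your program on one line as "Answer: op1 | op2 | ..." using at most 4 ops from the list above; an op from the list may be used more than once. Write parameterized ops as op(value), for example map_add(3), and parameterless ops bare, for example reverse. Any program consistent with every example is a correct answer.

drop(1) | filter_even | unique | sum

Check, running the answer program on each example:
  [-32, 42, 40] -> [42, 40] -> [42, 40] -> [42, 40] -> 82
  [-27, -30, 49, -18, -11, -28, 33, -13, -18] -> [-30, 49, -18, -11, -28, 33, -13, -18] -> [-30, -18, -28, -18] -> [-30, -18, -28] -> -76
  [31, -23, -23, 22, -37] -> [-23, -23, 22, -37] -> [22] -> [22] -> 22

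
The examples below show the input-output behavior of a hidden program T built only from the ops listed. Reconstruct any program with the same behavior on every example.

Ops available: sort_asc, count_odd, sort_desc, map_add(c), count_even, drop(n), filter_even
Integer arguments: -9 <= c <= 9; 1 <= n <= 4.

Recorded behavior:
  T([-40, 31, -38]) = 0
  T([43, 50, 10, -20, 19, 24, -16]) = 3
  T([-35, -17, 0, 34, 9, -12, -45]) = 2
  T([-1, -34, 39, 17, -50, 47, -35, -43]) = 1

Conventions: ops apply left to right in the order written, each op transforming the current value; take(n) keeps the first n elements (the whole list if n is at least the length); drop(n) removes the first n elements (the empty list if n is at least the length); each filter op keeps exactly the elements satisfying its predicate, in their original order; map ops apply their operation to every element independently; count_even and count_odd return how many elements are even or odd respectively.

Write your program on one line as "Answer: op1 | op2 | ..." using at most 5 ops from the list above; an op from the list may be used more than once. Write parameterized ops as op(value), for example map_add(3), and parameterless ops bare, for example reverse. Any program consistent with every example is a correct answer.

drop(3) | sort_asc | filter_even | count_even

Check, running the answer program on each example:
  [-40, 31, -38] -> [] -> [] -> [] -> 0
  [43, 50, 10, -20, 19, 24, -16] -> [-20, 19, 24, -16] -> [-20, -16, 19, 24] -> [-20, -16, 24] -> 3
  [-35, -17, 0, 34, 9, -12, -45] -> [34, 9, -12, -45] -> [-45, -12, 9, 34] -> [-12, 34] -> 2
  [-1, -34, 39, 17, -50, 47, -35, -43] -> [17, -50, 47, -35, -43] -> [-50, -43, -35, 17, 47] -> [-50] -> 1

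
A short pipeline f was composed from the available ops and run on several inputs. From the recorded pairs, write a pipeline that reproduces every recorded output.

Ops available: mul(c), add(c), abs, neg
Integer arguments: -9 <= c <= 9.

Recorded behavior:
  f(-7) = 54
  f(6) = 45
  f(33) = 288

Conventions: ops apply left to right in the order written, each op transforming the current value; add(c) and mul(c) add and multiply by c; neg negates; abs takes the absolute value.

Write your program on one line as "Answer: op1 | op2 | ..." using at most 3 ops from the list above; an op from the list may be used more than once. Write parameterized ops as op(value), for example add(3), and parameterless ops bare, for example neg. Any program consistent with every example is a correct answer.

abs | add(-1) | mul(9)

Check, running the answer program on each example:
  -7 -> 7 -> 6 -> 54
  6 -> 6 -> 5 -> 45
  33 -> 33 -> 32 -> 288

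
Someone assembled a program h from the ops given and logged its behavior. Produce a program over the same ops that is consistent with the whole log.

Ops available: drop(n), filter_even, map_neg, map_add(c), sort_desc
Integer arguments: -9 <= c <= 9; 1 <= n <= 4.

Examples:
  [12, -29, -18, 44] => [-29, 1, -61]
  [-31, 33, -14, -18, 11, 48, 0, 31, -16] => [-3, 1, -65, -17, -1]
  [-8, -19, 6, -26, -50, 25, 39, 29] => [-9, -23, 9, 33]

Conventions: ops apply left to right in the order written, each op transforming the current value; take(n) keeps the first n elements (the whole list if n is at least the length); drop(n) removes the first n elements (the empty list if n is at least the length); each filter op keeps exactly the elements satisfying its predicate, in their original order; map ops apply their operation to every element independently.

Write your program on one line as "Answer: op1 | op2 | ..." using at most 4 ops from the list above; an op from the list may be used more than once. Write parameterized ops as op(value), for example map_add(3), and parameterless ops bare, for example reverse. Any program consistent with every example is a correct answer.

filter_even | map_neg | map_add(-8) | map_add(-9)

Check, running the answer program on each example:
  [12, -29, -18, 44] -> [12, -18, 44] -> [-12, 18, -44] -> [-20, 10, -52] -> [-29, 1, -61]
  [-31, 33, -14, -18, 11, 48, 0, 31, -16] -> [-14, -18, 48, 0, -16] -> [14, 18, -48, 0, 16] -> [6, 10, -56, -8, 8] -> [-3, 1, -65, -17, -1]
  [-8, -19, 6, -26, -50, 25, 39, 29] -> [-8, 6, -26, -50] -> [8, -6, 26, 50] -> [0, -14, 18, 42] -> [-9, -23, 9, 33]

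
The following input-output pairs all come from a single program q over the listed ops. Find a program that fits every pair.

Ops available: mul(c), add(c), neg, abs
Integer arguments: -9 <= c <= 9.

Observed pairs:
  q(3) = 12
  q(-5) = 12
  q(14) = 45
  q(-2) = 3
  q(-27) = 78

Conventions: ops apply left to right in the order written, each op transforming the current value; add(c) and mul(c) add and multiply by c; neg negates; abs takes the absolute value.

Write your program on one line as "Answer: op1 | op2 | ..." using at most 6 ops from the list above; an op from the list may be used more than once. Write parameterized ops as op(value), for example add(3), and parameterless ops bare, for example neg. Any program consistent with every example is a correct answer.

mul(3) | neg | add(-6) | add(3) | abs

Check, running the answer program on each example:
  3 -> 9 -> -9 -> -15 -> -12 -> 12
  -5 -> -15 -> 15 -> 9 -> 12 -> 12
  14 -> 42 -> -42 -> -48 -> -45 -> 45
  -2 -> -6 -> 6 -> 0 -> 3 -> 3
  -27 -> -81 -> 81 -> 75 -> 78 -> 78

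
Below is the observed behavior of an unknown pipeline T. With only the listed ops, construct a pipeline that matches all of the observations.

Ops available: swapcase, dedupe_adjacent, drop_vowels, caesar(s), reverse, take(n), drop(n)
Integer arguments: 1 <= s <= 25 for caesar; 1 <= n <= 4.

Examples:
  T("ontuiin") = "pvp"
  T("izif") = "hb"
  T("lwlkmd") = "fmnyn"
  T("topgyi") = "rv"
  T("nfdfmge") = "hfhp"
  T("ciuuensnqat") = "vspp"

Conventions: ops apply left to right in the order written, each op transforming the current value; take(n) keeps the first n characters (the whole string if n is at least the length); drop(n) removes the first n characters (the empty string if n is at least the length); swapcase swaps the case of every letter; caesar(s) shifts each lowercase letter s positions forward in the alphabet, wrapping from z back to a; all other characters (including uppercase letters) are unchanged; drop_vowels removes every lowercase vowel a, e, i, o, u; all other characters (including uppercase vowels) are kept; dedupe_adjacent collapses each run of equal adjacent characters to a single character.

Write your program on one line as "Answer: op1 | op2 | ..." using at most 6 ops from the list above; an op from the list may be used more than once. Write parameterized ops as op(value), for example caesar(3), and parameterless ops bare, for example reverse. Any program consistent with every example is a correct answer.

drop_vowels | caesar(18) | caesar(10) | reverse | drop_vowels

Check, running the answer program on each example:
  "ontuiin" -> "ntn" -> "flf" -> "pvp" -> "pvp" -> "pvp"
  "izif" -> "zf" -> "rx" -> "bh" -> "hb" -> "hb"
  "lwlkmd" -> "lwlkmd" -> "dodcev" -> "nynmof" -> "fomnyn" -> "fmnyn"
  "topgyi" -> "tpgy" -> "lhyq" -> "vria" -> "airv" -> "rv"
  "nfdfmge" -> "nfdfmg" -> "fxvxey" -> "phfhoi" -> "iohfhp" -> "hfhp"
  "ciuuensnqat" -> "cnsnqt" -> "ufkfil" -> "epupsv" -> "vspupe" -> "vspp"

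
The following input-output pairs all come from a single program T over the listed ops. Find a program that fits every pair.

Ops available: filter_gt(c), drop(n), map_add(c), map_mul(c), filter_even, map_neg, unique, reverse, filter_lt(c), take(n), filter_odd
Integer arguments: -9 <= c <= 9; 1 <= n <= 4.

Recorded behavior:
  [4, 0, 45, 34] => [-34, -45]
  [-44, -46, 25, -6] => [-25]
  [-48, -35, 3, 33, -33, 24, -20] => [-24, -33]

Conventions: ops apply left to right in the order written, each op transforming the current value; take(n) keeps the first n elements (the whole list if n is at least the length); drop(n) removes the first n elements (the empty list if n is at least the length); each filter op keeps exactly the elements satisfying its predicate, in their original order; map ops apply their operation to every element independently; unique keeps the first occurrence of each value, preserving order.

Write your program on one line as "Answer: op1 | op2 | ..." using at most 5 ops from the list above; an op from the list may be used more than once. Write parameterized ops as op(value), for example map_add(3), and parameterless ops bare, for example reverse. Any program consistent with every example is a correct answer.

reverse | map_neg | take(4) | filter_lt(1) | filter_lt(-7)

Check, running the answer program on each example:
  [4, 0, 45, 34] -> [34, 45, 0, 4] -> [-34, -45, 0, -4] -> [-34, -45, 0, -4] -> [-34, -45, 0, -4] -> [-34, -45]
  [-44, -46, 25, -6] -> [-6, 25, -46, -44] -> [6, -25, 46, 44] -> [6, -25, 46, 44] -> [-25] -> [-25]
  [-48, -35, 3, 33, -33, 24, -20] -> [-20, 24, -33, 33, 3, -35, -48] -> [20, -24, 33, -33, -3, 35, 48] -> [20, -24, 33, -33] -> [-24, -33] -> [-24, -33]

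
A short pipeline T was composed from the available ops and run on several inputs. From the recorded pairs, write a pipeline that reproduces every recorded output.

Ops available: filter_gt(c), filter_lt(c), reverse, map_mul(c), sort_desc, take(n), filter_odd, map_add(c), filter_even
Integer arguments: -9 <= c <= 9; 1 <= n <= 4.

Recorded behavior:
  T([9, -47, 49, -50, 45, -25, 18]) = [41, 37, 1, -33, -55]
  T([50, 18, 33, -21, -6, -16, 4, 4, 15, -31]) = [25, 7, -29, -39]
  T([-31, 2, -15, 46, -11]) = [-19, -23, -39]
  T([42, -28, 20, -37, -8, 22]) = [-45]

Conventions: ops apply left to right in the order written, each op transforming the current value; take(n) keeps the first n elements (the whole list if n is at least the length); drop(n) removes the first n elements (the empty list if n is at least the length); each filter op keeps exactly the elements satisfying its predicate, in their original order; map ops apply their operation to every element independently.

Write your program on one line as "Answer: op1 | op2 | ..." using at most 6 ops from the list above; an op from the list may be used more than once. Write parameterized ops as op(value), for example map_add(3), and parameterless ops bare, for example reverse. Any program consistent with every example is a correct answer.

reverse | sort_desc | map_add(-6) | filter_odd | map_add(-2)

Check, running the answer program on each example:
  [9, -47, 49, -50, 45, -25, 18] -> [18, -25, 45, -50, 49, -47, 9] -> [49, 45, 18, 9, -25, -47, -50] -> [43, 39, 12, 3, -31, -53, -56] -> [43, 39, 3, -31, -53] -> [41, 37, 1, -33, -55]
  [50, 18, 33, -21, -6, -16, 4, 4, 15, -31] -> [-31, 15, 4, 4, -16, -6, -21, 33, 18, 50] -> [50, 33, 18, 15, 4, 4, -6, -16, -21, -31] -> [44, 27, 12, 9, -2, -2, -12, -22, -27, -37] -> [27, 9, -27, -37] -> [25, 7, -29, -39]
  [-31, 2, -15, 46, -11] -> [-11, 46, -15, 2, -31] -> [46, 2, -11, -15, -31] -> [40, -4, -17, -21, -37] -> [-17, -21, -37] -> [-19, -23, -39]
  [42, -28, 20, -37, -8, 22] -> [22, -8, -37, 20, -28, 42] -> [42, 22, 20, -8, -28, -37] -> [36, 16, 14, -14, -34, -43] -> [-43] -> [-45]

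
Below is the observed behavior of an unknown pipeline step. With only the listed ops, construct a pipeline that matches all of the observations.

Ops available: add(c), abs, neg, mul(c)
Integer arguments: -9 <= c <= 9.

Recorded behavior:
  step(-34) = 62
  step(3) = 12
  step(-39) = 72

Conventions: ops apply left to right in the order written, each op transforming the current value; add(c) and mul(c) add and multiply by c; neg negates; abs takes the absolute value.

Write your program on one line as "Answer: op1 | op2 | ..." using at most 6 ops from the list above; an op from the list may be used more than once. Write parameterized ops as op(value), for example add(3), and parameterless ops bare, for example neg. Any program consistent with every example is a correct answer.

add(3) | neg | abs | neg | mul(2) | neg

Check, running the answer program on each example:
  -34 -> -31 -> 31 -> 31 -> -31 -> -62 -> 62
  3 -> 6 -> -6 -> 6 -> -6 -> -12 -> 12
  -39 -> -36 -> 36 -> 36 -> -36 -> -72 -> 72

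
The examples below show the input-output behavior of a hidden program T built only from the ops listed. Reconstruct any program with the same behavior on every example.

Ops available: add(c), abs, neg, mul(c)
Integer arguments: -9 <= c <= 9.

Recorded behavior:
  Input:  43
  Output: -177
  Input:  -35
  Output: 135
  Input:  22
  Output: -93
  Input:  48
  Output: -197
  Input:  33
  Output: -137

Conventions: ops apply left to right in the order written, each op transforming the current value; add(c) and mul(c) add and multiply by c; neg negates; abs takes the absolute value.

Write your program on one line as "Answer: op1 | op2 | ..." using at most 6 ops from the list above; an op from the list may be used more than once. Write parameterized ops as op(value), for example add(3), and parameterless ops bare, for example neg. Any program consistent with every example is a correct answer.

neg | add(7) | add(-6) | mul(4) | add(-9)

Check, running the answer program on each example:
  43 -> -43 -> -36 -> -42 -> -168 -> -177
  -35 -> 35 -> 42 -> 36 -> 144 -> 135
  22 -> -22 -> -15 -> -21 -> -84 -> -93
  48 -> -48 -> -41 -> -47 -> -188 -> -197
  33 -> -33 -> -26 -> -32 -> -128 -> -137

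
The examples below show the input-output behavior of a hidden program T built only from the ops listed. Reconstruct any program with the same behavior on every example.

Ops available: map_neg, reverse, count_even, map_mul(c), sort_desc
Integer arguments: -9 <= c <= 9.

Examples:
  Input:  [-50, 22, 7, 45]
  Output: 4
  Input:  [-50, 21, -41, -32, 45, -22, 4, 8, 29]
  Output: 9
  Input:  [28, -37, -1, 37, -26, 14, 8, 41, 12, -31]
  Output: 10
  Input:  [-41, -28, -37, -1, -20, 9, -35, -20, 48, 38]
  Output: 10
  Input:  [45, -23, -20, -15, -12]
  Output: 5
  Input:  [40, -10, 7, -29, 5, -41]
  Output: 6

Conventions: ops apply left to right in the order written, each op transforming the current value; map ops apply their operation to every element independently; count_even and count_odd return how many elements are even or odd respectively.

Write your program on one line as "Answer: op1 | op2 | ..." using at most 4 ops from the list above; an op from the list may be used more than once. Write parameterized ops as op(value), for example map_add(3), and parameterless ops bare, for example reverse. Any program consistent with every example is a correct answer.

sort_desc | map_mul(-4) | sort_desc | count_even

Check, running the answer program on each example:
  [-50, 22, 7, 45] -> [45, 22, 7, -50] -> [-180, -88, -28, 200] -> [200, -28, -88, -180] -> 4
  [-50, 21, -41, -32, 45, -22, 4, 8, 29] -> [45, 29, 21, 8, 4, -22, -32, -41, -50] -> [-180, -116, -84, -32, -16, 88, 128, 164, 200] -> [200, 164, 128, 88, -16, -32, -84, -116, -180] -> 9
  [28, -37, -1, 37, -26, 14, 8, 41, 12, -31] -> [41, 37, 28, 14, 12, 8, -1, -26, -31, -37] -> [-164, -148, -112, -56, -48, -32, 4, 104, 124, 148] -> [148, 124, 104, 4, -32, -48, -56, -112, -148, -164] -> 10
  [-41, -28, -37, -1, -20, 9, -35, -20, 48, 38] -> [48, 38, 9, -1, -20, -20, -28, -35, -37, -41] -> [-192, -152, -36, 4, 80, 80, 112, 140, 148, 164] -> [164, 148, 140, 112, 80, 80, 4, -36, -152, -192] -> 10
  [45, -23, -20, -15, -12] -> [45, -12, -15, -20, -23] -> [-180, 48, 60, 80, 92] -> [92, 80, 60, 48, -180] -> 5
  [40, -10, 7, -29, 5, -41] -> [40, 7, 5, -10, -29, -41] -> [-160, -28, -20, 40, 116, 164] -> [164, 116, 40, -20, -28, -160] -> 6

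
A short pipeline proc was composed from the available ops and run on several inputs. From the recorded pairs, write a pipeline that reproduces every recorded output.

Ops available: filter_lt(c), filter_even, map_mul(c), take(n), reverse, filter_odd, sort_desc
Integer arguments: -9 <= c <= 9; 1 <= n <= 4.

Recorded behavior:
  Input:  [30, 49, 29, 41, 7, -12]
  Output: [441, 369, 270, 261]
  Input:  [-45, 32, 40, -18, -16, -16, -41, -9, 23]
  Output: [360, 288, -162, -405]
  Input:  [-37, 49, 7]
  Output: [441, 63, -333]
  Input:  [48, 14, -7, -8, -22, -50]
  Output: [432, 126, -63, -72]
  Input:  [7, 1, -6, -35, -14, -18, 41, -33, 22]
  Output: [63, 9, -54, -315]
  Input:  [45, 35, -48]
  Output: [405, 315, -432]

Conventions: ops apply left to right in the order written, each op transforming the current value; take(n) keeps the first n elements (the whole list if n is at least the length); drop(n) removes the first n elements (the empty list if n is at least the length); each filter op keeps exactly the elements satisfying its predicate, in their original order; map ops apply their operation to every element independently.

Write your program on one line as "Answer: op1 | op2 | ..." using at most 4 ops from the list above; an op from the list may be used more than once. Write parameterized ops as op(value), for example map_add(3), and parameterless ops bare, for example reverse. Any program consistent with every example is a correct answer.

take(4) | reverse | map_mul(9) | sort_desc

Check, running the answer program on each example:
  [30, 49, 29, 41, 7, -12] -> [30, 49, 29, 41] -> [41, 29, 49, 30] -> [369, 261, 441, 270] -> [441, 369, 270, 261]
  [-45, 32, 40, -18, -16, -16, -41, -9, 23] -> [-45, 32, 40, -18] -> [-18, 40, 32, -45] -> [-162, 360, 288, -405] -> [360, 288, -162, -405]
  [-37, 49, 7] -> [-37, 49, 7] -> [7, 49, -37] -> [63, 441, -333] -> [441, 63, -333]
  [48, 14, -7, -8, -22, -50] -> [48, 14, -7, -8] -> [-8, -7, 14, 48] -> [-72, -63, 126, 432] -> [432, 126, -63, -72]
  [7, 1, -6, -35, -14, -18, 41, -33, 22] -> [7, 1, -6, -35] -> [-35, -6, 1, 7] -> [-315, -54, 9, 63] -> [63, 9, -54, -315]
  [45, 35, -48] -> [45, 35, -48] -> [-48, 35, 45] -> [-432, 315, 405] -> [405, 315, -432]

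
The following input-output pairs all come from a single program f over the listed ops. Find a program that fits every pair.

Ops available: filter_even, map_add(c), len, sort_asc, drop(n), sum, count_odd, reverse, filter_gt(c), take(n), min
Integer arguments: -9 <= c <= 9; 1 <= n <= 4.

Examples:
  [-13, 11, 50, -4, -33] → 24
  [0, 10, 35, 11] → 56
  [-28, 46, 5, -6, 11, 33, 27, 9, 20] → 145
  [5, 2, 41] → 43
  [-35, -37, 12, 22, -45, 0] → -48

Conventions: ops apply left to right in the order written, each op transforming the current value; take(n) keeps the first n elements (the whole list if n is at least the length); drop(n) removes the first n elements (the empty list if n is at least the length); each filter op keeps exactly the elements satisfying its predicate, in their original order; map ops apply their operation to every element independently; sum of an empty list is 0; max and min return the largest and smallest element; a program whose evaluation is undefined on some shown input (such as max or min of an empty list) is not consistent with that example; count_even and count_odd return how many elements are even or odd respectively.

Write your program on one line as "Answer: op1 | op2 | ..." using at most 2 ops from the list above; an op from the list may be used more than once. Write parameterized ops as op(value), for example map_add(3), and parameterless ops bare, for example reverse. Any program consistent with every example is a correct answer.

drop(1) | sum

Check, running the answer program on each example:
  [-13, 11, 50, -4, -33] -> [11, 50, -4, -33] -> 24
  [0, 10, 35, 11] -> [10, 35, 11] -> 56
  [-28, 46, 5, -6, 11, 33, 27, 9, 20] -> [46, 5, -6, 11, 33, 27, 9, 20] -> 145
  [5, 2, 41] -> [2, 41] -> 43
  [-35, -37, 12, 22, -45, 0] -> [-37, 12, 22, -45, 0] -> -48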